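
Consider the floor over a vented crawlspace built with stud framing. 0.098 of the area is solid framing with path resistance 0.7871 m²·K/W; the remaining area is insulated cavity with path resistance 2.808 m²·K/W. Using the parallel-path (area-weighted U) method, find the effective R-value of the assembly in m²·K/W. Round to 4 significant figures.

2.243 m²·K/W

U_eff = 0.902/2.808 + 0.098/0.7871 = 0.32123 + 0.12451 = 0.44573
R_eff = 1/U_eff = 2.2435 m²·K/W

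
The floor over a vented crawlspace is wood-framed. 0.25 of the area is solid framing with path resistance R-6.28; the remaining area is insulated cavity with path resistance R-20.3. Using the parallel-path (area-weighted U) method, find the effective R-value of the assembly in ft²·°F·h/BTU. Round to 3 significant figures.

U_eff = 0.75/20.3 + 0.25/6.28 = 0.03695 + 0.03981 = 0.07675
R_eff = 1/U_eff = 13.03 ft²·°F·h/BTU

13.0 ft²·°F·h/BTU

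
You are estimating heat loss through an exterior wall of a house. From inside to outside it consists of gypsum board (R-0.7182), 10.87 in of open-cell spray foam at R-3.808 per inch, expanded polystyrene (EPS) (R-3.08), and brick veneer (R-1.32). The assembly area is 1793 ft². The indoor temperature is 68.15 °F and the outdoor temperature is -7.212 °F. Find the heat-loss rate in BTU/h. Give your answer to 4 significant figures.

2905 BTU/h

10.87 × 3.808 = 41.393
R_total = 0.7182 + 41.393 + 3.08 + 1.32 = 46.511 ft²·°F·h/BTU
Q = A·ΔT/R = 1793 × (68.15 − (-7.212)) / 46.511 = 2905.2 BTU/h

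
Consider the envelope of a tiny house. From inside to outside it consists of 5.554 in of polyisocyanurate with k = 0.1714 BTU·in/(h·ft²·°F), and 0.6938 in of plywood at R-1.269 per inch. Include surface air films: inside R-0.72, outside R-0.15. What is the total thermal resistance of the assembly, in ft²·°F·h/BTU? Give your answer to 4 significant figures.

34.15 ft²·°F·h/BTU

5.554/0.1714 = 32.404
0.6938 × 1.269 = 0.88043
R_total = 0.72 + 32.404 + 0.88043 + 0.15 = 34.154 ft²·°F·h/BTU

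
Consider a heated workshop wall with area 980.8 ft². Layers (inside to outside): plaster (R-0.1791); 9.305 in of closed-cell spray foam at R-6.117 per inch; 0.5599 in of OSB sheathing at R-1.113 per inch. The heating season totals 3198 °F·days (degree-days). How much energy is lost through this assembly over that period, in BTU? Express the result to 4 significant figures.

1304000 BTU

9.305 × 6.117 = 56.919
0.5599 × 1.113 = 0.62317
R_total = 0.1791 + 56.919 + 0.62317 = 57.721 ft²·°F·h/BTU
E = A × HDD × 24 / R = 980.8 × 3198 × 24 / 57.721 = 1304200 BTU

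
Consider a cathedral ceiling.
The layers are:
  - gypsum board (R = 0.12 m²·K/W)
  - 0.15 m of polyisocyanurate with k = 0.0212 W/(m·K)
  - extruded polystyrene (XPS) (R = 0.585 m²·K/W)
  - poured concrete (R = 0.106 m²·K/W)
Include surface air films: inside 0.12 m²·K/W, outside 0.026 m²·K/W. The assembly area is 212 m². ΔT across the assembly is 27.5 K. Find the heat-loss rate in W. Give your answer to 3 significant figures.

726 W

0.15/0.0212 = 7.075
R_total = 0.12 + 0.12 + 7.075 + 0.585 + 0.106 + 0.026 = 8.032 m²·K/W
Q = A·ΔT/R = 212 × 27.5 / 8.032 = 725.8 W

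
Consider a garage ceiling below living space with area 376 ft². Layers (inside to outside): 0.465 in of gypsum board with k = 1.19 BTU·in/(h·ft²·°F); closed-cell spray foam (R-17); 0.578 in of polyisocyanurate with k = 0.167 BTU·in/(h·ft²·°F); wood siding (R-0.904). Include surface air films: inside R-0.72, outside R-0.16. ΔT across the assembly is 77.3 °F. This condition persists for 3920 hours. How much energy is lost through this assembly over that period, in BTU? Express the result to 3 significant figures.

0.465/1.19 = 0.3908
0.578/0.167 = 3.461
R_total = 0.72 + 0.3908 + 17 + 3.461 + 0.904 + 0.16 = 22.64 ft²·°F·h/BTU
Q = 376 × 77.3 / 22.64 = 1284 BTU/h
E = 1284 × 3920 = 5033000 BTU

5030000 BTU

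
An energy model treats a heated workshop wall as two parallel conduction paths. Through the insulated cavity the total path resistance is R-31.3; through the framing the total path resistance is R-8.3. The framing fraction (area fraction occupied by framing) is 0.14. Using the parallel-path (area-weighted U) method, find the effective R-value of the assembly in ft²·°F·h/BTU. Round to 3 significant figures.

U_eff = 0.86/31.3 + 0.14/8.3 = 0.02748 + 0.01687 = 0.04434
R_eff = 1/U_eff = 22.55 ft²·°F·h/BTU

22.6 ft²·°F·h/BTU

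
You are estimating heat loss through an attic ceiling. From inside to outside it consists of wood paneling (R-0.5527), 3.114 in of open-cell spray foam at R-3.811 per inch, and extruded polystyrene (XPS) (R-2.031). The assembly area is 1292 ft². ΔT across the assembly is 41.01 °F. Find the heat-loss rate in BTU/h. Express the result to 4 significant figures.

3666 BTU/h

3.114 × 3.811 = 11.867
R_total = 0.5527 + 11.867 + 2.031 = 14.451 ft²·°F·h/BTU
Q = A·ΔT/R = 1292 × 41.01 / 14.451 = 3666.5 BTU/h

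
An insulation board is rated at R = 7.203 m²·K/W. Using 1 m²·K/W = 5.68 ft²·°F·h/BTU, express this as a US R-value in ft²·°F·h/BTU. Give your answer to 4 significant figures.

R_US = 7.203 × 5.68 = 40.913

40.91 ft²·°F·h/BTU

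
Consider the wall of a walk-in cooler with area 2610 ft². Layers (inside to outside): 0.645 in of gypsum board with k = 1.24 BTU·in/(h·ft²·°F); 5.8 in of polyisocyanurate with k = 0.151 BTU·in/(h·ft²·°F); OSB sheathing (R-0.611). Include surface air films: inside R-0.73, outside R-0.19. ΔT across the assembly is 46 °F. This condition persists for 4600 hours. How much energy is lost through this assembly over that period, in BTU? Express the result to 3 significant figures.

13600000 BTU

0.645/1.24 = 0.5202
5.8/0.151 = 38.41
R_total = 0.73 + 0.5202 + 38.41 + 0.611 + 0.19 = 40.46 ft²·°F·h/BTU
Q = 2610 × 46 / 40.46 = 2967 BTU/h
E = 2967 × 4600 = 13650000 BTU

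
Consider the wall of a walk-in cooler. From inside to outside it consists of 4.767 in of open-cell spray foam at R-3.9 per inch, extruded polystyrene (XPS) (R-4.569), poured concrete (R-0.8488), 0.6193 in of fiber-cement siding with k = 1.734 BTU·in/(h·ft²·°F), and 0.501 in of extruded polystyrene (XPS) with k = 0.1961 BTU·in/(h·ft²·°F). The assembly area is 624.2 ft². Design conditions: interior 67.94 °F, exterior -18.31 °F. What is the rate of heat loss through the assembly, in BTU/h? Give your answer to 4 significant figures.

2000 BTU/h

4.767 × 3.9 = 18.591
0.6193/1.734 = 0.35715
0.501/0.1961 = 2.5548
R_total = 18.591 + 4.569 + 0.8488 + 0.35715 + 2.5548 = 26.921 ft²·°F·h/BTU
Q = A·ΔT/R = 624.2 × (67.94 − (-18.31)) / 26.921 = 1999.8 BTU/h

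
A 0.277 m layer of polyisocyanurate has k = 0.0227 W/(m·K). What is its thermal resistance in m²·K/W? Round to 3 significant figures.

R = L/k = 0.277/0.0227 = 12.2 m²·K/W

12.2 m²·K/W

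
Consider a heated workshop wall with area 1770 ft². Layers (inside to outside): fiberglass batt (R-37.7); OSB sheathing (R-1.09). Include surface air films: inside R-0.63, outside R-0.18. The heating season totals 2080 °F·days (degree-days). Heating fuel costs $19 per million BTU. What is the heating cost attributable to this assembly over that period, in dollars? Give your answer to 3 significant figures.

42.4 dollars

R_total = 0.63 + 37.7 + 1.09 + 0.18 = 39.6 ft²·°F·h/BTU
E = A × HDD × 24 / R = 1770 × 2080 × 24 / 39.6 = 2231000 BTU
Cost = 2231000/10⁶ × 19 = $42.39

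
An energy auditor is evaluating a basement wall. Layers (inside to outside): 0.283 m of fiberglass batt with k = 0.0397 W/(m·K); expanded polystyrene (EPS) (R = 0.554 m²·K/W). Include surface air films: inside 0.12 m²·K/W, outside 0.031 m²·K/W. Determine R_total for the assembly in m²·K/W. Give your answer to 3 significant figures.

7.83 m²·K/W

0.283/0.0397 = 7.128
R_total = 0.12 + 7.128 + 0.554 + 0.031 = 7.833 m²·K/W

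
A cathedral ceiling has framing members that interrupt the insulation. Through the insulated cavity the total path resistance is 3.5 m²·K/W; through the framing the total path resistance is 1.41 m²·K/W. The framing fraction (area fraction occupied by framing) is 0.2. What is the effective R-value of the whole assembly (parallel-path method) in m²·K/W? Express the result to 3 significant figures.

U_eff = 0.8/3.5 + 0.2/1.41 = 0.2286 + 0.1418 = 0.3704
R_eff = 1/U_eff = 2.7 m²·K/W

2.70 m²·K/W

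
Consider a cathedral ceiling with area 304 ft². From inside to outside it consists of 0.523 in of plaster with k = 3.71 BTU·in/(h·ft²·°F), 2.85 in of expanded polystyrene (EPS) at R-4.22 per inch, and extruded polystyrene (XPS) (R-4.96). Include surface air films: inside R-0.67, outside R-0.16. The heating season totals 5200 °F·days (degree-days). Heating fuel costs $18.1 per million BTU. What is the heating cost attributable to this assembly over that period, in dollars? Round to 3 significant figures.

0.523/3.71 = 0.141
2.85 × 4.22 = 12.03
R_total = 0.67 + 0.141 + 12.03 + 4.96 + 0.16 = 17.96 ft²·°F·h/BTU
E = A × HDD × 24 / R = 304 × 5200 × 24 / 17.96 = 2113000 BTU
Cost = 2113000/10⁶ × 18.1 = $38.24

38.2 dollars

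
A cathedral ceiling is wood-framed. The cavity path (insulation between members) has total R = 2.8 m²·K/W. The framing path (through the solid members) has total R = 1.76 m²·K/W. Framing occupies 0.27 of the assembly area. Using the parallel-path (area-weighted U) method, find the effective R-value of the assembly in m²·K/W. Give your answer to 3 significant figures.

U_eff = 0.73/2.8 + 0.27/1.76 = 0.2607 + 0.1534 = 0.4141
R_eff = 1/U_eff = 2.415 m²·K/W

2.41 m²·K/W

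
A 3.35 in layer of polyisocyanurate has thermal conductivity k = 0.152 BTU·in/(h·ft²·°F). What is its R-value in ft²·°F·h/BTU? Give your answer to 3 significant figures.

R = L/k = 3.35/0.152 = 22.04 ft²·°F·h/BTU

22.0 ft²·°F·h/BTU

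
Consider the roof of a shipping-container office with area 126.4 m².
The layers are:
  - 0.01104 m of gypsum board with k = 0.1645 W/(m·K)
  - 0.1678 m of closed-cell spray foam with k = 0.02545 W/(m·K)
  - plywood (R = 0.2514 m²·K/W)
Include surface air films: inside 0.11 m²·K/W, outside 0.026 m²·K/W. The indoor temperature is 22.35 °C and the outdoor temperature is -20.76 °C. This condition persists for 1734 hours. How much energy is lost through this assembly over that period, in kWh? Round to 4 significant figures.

1341 kWh

0.01104/0.1645 = 0.067112
0.1678/0.02545 = 6.5933
R_total = 0.11 + 0.067112 + 6.5933 + 0.2514 + 0.026 = 7.0478 m²·K/W
Q = 126.4 × (22.35 − (-20.76)) / 7.0478 = 773.16 W
E = 773.16 W × 1734 h / 1000 = 1340.7 kWh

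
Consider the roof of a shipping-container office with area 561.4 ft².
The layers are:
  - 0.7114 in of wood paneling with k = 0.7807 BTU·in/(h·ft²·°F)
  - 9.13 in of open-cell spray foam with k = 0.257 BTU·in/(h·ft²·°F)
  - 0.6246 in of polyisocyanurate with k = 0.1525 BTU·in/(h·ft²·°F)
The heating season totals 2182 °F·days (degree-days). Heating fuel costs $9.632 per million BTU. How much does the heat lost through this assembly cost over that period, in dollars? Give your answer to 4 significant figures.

6.986 dollars

0.7114/0.7807 = 0.91123
9.13/0.257 = 35.525
0.6246/0.1525 = 4.0957
R_total = 0.91123 + 35.525 + 4.0957 = 40.532 ft²·°F·h/BTU
E = A × HDD × 24 / R = 561.4 × 2182 × 24 / 40.532 = 725330 BTU
Cost = 725330/10⁶ × 9.632 = $6.9864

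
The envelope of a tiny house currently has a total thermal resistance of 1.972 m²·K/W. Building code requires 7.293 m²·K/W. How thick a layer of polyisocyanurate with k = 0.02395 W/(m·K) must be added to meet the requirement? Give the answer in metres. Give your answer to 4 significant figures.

ΔR = 7.293 − 1.972 = 5.321 m²·K/W
L = ΔR × k = 5.321 × 0.02395 = 0.12744 m

0.1274 m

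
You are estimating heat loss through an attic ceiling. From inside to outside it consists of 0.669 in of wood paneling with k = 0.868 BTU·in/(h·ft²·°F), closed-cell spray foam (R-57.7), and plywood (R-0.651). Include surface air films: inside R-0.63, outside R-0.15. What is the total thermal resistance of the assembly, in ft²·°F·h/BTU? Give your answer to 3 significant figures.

59.9 ft²·°F·h/BTU

0.669/0.868 = 0.7707
R_total = 0.63 + 0.7707 + 57.7 + 0.651 + 0.15 = 59.9 ft²·°F·h/BTU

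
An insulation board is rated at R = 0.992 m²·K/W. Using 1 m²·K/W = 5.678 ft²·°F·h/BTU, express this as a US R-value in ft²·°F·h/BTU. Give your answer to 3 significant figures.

R_US = 0.992 × 5.678 = 5.633

5.63 ft²·°F·h/BTU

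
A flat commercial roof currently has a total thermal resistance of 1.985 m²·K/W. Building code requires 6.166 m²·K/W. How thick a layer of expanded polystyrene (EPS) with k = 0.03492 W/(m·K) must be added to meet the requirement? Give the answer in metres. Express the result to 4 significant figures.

0.1460 m

ΔR = 6.166 − 1.985 = 4.181 m²·K/W
L = ΔR × k = 4.181 × 0.03492 = 0.146 m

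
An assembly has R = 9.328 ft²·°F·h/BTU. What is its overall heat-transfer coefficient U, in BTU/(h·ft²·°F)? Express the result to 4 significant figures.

0.1072 BTU/(h·ft²·°F)

U = 1/R = 1/9.328 = 0.1072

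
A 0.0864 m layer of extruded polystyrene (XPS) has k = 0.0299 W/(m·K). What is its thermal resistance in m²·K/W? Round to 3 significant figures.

2.89 m²·K/W

R = L/k = 0.0864/0.0299 = 2.89 m²·K/W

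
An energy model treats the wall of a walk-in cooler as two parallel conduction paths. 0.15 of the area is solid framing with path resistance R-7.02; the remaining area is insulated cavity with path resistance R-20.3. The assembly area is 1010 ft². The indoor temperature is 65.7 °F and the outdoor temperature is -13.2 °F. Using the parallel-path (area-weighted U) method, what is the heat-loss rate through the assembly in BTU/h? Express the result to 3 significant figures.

U_eff = 0.85/20.3 + 0.15/7.02 = 0.04187 + 0.02137 = 0.06324
R_eff = 1/U_eff = 15.81 ft²·°F·h/BTU
Q = 1010 × (65.7 − (-13.2)) / 15.81 = 5039 BTU/h

5040 BTU/h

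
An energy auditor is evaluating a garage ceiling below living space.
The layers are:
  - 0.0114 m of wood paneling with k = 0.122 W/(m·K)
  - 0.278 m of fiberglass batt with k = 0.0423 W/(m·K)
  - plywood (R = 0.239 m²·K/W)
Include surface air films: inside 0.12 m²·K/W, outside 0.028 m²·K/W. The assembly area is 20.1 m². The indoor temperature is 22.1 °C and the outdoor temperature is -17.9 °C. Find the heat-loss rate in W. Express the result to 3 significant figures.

114 W

0.0114/0.122 = 0.09344
0.278/0.0423 = 6.572
R_total = 0.12 + 0.09344 + 6.572 + 0.239 + 0.028 = 7.053 m²·K/W
Q = A·ΔT/R = 20.1 × (22.1 − (-17.9)) / 7.053 = 114 W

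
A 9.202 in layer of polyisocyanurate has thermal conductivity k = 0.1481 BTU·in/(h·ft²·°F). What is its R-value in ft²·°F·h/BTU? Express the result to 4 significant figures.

R = L/k = 9.202/0.1481 = 62.134 ft²·°F·h/BTU

62.13 ft²·°F·h/BTU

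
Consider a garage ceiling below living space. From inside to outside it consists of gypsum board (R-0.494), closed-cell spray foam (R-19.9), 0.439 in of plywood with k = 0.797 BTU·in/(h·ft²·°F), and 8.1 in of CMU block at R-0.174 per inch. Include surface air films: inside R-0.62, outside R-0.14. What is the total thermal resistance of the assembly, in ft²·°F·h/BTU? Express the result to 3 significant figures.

0.439/0.797 = 0.5508
8.1 × 0.174 = 1.409
R_total = 0.62 + 0.494 + 19.9 + 0.5508 + 1.409 + 0.14 = 23.11 ft²·°F·h/BTU

23.1 ft²·°F·h/BTU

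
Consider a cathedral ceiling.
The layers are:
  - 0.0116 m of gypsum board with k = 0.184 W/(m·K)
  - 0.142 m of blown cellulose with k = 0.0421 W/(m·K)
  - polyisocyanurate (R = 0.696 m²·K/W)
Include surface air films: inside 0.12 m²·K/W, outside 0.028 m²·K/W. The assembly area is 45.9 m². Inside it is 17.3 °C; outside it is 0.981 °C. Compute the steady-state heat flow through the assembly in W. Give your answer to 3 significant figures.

175 W

0.0116/0.184 = 0.06304
0.142/0.0421 = 3.373
R_total = 0.12 + 0.06304 + 3.373 + 0.696 + 0.028 = 4.28 m²·K/W
Q = A·ΔT/R = 45.9 × (17.3 − 0.981) / 4.28 = 175 W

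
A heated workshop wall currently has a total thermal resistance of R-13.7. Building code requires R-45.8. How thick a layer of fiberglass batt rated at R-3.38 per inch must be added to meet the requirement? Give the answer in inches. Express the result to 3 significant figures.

9.50 in

ΔR = 45.8 − 13.7 = 32.1 ft²·°F·h/BTU
L = ΔR / (R/in) = 32.1/3.38 = 9.497 in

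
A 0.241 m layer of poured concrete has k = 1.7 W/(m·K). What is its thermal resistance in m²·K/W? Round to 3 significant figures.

0.142 m²·K/W

R = L/k = 0.241/1.7 = 0.1418 m²·K/W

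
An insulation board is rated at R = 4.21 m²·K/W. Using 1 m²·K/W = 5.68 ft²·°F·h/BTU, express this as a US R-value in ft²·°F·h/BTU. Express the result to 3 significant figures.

R_US = 4.21 × 5.68 = 23.91

23.9 ft²·°F·h/BTU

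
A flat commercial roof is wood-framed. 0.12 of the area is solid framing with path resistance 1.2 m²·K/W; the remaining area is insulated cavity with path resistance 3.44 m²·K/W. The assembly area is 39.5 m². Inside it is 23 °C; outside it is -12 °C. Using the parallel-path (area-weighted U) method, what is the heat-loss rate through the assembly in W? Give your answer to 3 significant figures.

U_eff = 0.88/3.44 + 0.12/1.2 = 0.2558 + 0.1 = 0.3558
R_eff = 1/U_eff = 2.81 m²·K/W
Q = 39.5 × (23 − (-12)) / 2.81 = 491.9 W

492 W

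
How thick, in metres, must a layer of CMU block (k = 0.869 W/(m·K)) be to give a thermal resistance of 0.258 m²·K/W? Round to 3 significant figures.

0.224 m

L = R·k = 0.258 × 0.869 = 0.2242 m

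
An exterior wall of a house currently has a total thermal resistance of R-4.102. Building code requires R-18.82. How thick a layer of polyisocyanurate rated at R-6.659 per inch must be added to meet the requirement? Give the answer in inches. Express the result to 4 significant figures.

ΔR = 18.82 − 4.102 = 14.718 ft²·°F·h/BTU
L = ΔR / (R/in) = 14.718/6.659 = 2.2102 in

2.210 in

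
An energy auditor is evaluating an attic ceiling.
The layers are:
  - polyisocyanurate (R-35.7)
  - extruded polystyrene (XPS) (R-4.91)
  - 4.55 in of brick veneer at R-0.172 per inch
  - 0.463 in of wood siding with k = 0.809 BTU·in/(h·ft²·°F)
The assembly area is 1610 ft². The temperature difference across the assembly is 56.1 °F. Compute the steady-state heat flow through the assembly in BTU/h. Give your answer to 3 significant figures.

4.55 × 0.172 = 0.7826
0.463/0.809 = 0.5723
R_total = 35.7 + 4.91 + 0.7826 + 0.5723 = 41.96 ft²·°F·h/BTU
Q = A·ΔT/R = 1610 × 56.1 / 41.96 = 2152 BTU/h

2150 BTU/h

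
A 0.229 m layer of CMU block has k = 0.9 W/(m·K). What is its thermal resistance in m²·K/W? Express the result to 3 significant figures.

0.254 m²·K/W

R = L/k = 0.229/0.9 = 0.2544 m²·K/W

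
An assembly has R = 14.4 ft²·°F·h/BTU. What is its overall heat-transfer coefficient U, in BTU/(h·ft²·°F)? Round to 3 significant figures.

U = 1/R = 1/14.4 = 0.06944

0.0694 BTU/(h·ft²·°F)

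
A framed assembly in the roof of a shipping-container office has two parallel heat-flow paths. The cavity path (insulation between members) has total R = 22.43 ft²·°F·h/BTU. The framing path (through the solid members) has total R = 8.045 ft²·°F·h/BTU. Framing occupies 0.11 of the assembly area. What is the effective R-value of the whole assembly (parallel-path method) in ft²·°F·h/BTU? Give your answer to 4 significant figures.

18.74 ft²·°F·h/BTU

U_eff = 0.89/22.43 + 0.11/8.045 = 0.039679 + 0.013673 = 0.053352
R_eff = 1/U_eff = 18.743 ft²·°F·h/BTU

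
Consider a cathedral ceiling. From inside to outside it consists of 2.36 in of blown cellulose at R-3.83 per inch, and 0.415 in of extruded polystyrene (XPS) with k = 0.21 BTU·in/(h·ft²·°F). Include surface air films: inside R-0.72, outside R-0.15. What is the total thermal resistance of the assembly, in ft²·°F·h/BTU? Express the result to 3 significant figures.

2.36 × 3.83 = 9.039
0.415/0.21 = 1.976
R_total = 0.72 + 9.039 + 1.976 + 0.15 = 11.88 ft²·°F·h/BTU

11.9 ft²·°F·h/BTU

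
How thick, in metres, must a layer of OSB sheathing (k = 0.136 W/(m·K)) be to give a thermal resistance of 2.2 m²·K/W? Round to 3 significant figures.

0.299 m

L = R·k = 2.2 × 0.136 = 0.2992 m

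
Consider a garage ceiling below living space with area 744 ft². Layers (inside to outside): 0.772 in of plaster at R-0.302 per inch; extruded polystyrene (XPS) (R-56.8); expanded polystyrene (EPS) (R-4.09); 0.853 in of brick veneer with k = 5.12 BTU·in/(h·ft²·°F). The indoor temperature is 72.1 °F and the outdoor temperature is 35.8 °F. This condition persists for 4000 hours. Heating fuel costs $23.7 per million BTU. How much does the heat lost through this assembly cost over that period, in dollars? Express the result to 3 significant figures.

41.8 dollars

0.772 × 0.302 = 0.2331
0.853/5.12 = 0.1666
R_total = 0.2331 + 56.8 + 4.09 + 0.1666 = 61.29 ft²·°F·h/BTU
Q = 744 × (72.1 − 35.8) / 61.29 = 440.6 BTU/h
E = 440.6 × 4000 = 1763000 BTU
Cost = 1763000/10⁶ × 23.7 = $41.77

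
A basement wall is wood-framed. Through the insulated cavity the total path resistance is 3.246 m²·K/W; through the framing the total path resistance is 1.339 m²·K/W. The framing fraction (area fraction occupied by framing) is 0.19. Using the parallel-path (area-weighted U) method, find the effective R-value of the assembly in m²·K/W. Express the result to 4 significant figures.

U_eff = 0.81/3.246 + 0.19/1.339 = 0.24954 + 0.1419 = 0.39143
R_eff = 1/U_eff = 2.5547 m²·K/W

2.555 m²·K/W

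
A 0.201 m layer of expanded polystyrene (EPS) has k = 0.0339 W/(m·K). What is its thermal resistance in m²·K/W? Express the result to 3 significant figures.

5.93 m²·K/W

R = L/k = 0.201/0.0339 = 5.929 m²·K/W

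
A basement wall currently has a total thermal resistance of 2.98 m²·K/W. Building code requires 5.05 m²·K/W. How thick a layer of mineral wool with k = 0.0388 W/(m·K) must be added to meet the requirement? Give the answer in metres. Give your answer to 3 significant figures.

0.0803 m

ΔR = 5.05 − 2.98 = 2.07 m²·K/W
L = ΔR × k = 2.07 × 0.0388 = 0.08032 m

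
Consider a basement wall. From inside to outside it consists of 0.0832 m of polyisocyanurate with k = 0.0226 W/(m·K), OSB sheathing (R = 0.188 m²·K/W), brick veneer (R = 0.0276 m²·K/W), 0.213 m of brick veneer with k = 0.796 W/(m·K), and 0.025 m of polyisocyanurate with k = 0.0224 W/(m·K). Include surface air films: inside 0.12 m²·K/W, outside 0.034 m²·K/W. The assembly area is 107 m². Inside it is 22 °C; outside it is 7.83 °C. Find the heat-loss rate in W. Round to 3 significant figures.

0.0832/0.0226 = 3.681
0.213/0.796 = 0.2676
0.025/0.0224 = 1.116
R_total = 0.12 + 3.681 + 0.188 + 0.0276 + 0.2676 + 1.116 + 0.034 = 5.435 m²·K/W
Q = A·ΔT/R = 107 × (22 − 7.83) / 5.435 = 279 W

279 W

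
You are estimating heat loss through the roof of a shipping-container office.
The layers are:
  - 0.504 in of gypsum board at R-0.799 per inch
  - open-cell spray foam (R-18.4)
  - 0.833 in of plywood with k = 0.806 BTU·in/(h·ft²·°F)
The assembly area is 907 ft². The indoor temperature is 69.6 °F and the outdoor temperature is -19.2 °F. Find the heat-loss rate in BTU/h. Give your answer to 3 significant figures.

0.504 × 0.799 = 0.4027
0.833/0.806 = 1.033
R_total = 0.4027 + 18.4 + 1.033 = 19.84 ft²·°F·h/BTU
Q = A·ΔT/R = 907 × (69.6 − (-19.2)) / 19.84 = 4060 BTU/h

4060 BTU/h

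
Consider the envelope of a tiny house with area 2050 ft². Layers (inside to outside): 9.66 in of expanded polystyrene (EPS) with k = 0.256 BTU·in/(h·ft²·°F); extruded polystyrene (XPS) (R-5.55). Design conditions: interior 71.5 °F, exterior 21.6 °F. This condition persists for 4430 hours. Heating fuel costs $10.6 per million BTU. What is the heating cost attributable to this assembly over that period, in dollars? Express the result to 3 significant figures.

9.66/0.256 = 37.73
R_total = 37.73 + 5.55 = 43.28 ft²·°F·h/BTU
Q = 2050 × (71.5 − 21.6) / 43.28 = 2363 BTU/h
E = 2363 × 4430 = 10470000 BTU
Cost = 10470000/10⁶ × 10.6 = $111

111 dollars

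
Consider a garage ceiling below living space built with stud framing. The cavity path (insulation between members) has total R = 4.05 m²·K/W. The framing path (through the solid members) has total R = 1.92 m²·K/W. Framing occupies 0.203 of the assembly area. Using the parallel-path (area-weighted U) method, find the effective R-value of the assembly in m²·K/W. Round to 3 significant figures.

3.31 m²·K/W

U_eff = 0.797/4.05 + 0.203/1.92 = 0.1968 + 0.1057 = 0.3025
R_eff = 1/U_eff = 3.306 m²·K/W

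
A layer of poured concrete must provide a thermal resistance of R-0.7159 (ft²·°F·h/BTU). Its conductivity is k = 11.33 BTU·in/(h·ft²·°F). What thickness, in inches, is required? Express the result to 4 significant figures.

L = R × k = 0.7159 × 11.33 = 8.1111 in

8.111 in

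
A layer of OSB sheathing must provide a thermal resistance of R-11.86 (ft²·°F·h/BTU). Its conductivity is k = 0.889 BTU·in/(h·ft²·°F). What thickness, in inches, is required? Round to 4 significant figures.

10.54 in

L = R × k = 11.86 × 0.889 = 10.544 in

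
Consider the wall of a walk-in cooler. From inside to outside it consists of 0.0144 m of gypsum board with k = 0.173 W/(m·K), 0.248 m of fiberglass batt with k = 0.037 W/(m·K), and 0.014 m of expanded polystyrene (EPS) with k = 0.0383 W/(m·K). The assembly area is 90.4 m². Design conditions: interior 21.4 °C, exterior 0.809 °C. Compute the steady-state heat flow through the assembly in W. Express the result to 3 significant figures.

260 W

0.0144/0.173 = 0.08324
0.248/0.037 = 6.703
0.014/0.0383 = 0.3655
R_total = 0.08324 + 6.703 + 0.3655 = 7.151 m²·K/W
Q = A·ΔT/R = 90.4 × (21.4 − 0.809) / 7.151 = 260.3 W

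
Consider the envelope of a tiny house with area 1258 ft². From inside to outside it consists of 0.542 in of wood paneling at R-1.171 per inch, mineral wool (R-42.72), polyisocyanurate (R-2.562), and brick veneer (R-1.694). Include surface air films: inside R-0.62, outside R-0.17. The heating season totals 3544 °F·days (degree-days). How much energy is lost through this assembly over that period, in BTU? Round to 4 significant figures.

2211000 BTU

0.542 × 1.171 = 0.63468
R_total = 0.62 + 0.63468 + 42.72 + 2.562 + 1.694 + 0.17 = 48.401 ft²·°F·h/BTU
E = A × HDD × 24 / R = 1258 × 3544 × 24 / 48.401 = 2210700 BTU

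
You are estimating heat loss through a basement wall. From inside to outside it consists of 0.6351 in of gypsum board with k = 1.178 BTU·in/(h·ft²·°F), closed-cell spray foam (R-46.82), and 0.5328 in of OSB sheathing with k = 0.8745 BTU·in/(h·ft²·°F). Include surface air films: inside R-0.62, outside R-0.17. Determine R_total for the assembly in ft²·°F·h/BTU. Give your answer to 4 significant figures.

0.6351/1.178 = 0.53913
0.5328/0.8745 = 0.60926
R_total = 0.62 + 0.53913 + 46.82 + 0.60926 + 0.17 = 48.758 ft²·°F·h/BTU

48.76 ft²·°F·h/BTU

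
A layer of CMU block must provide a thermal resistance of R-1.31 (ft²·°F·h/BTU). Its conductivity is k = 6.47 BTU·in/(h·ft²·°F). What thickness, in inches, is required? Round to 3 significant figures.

8.48 in

L = R × k = 1.31 × 6.47 = 8.476 in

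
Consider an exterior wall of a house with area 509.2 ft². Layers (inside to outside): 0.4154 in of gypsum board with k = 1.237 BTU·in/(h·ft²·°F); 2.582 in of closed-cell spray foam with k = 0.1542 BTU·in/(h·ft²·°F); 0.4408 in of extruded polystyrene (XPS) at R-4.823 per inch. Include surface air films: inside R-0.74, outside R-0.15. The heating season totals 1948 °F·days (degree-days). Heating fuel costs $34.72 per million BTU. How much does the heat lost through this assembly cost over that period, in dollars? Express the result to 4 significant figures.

41.13 dollars

0.4154/1.237 = 0.33581
2.582/0.1542 = 16.744
0.4408 × 4.823 = 2.126
R_total = 0.74 + 0.33581 + 16.744 + 2.126 + 0.15 = 20.096 ft²·°F·h/BTU
E = A × HDD × 24 / R = 509.2 × 1948 × 24 / 20.096 = 1184600 BTU
Cost = 1184600/10⁶ × 34.72 = $41.129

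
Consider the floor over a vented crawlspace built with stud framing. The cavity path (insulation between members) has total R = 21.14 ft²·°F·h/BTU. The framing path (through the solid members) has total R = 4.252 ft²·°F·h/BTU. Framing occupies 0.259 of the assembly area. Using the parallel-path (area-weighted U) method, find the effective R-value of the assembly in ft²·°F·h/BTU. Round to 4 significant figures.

U_eff = 0.741/21.14 + 0.259/4.252 = 0.035052 + 0.060913 = 0.095965
R_eff = 1/U_eff = 10.421 ft²·°F·h/BTU

10.42 ft²·°F·h/BTU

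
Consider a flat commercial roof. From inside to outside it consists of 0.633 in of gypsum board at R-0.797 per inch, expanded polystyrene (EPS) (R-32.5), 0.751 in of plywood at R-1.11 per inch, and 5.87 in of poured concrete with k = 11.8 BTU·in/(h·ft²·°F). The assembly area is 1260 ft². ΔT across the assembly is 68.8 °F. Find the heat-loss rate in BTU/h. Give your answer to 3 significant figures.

0.633 × 0.797 = 0.5045
0.751 × 1.11 = 0.8336
5.87/11.8 = 0.4975
R_total = 0.5045 + 32.5 + 0.8336 + 0.4975 = 34.34 ft²·°F·h/BTU
Q = A·ΔT/R = 1260 × 68.8 / 34.34 = 2525 BTU/h

2520 BTU/h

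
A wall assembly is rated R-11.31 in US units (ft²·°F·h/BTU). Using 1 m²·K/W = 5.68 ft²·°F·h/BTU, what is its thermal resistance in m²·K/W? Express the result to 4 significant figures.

1.991 m²·K/W

R_SI = 11.31/5.68 = 1.9912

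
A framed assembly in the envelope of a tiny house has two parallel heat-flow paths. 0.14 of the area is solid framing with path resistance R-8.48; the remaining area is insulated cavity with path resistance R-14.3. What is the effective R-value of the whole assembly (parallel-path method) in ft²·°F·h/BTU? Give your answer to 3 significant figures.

13.0 ft²·°F·h/BTU

U_eff = 0.86/14.3 + 0.14/8.48 = 0.06014 + 0.01651 = 0.07665
R_eff = 1/U_eff = 13.05 ft²·°F·h/BTU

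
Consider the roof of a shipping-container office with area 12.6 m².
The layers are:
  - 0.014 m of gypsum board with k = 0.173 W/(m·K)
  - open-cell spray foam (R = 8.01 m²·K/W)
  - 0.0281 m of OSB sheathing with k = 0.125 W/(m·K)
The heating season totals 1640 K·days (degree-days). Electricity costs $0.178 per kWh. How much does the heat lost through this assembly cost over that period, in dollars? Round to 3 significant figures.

0.014/0.173 = 0.08092
0.0281/0.125 = 0.2248
R_total = 0.08092 + 8.01 + 0.2248 = 8.316 m²·K/W
E = A × HDD × 24 / R / 1000 = 12.6 × 1640 × 24 / 8.316 / 1000 = 59.64 kWh
Cost = 59.64 × 0.178 = $10.62

10.6 dollars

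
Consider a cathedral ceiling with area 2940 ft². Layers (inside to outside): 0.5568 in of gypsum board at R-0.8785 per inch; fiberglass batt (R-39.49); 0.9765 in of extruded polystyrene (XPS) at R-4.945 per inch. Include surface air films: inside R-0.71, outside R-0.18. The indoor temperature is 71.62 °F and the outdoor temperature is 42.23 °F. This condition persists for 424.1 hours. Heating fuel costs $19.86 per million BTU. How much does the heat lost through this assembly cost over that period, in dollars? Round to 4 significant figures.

0.5568 × 0.8785 = 0.48915
0.9765 × 4.945 = 4.8288
R_total = 0.71 + 0.48915 + 39.49 + 4.8288 + 0.18 = 45.698 ft²·°F·h/BTU
Q = 2940 × (71.62 − 42.23) / 45.698 = 1890.8 BTU/h
E = 1890.8 × 424.1 = 801900 BTU
Cost = 801900/10⁶ × 19.86 = $15.926

15.93 dollars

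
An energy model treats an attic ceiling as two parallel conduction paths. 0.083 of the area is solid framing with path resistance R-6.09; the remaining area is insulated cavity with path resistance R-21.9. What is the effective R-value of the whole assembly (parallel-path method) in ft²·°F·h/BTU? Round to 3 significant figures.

18.0 ft²·°F·h/BTU

U_eff = 0.917/21.9 + 0.083/6.09 = 0.04187 + 0.01363 = 0.0555
R_eff = 1/U_eff = 18.02 ft²·°F·h/BTU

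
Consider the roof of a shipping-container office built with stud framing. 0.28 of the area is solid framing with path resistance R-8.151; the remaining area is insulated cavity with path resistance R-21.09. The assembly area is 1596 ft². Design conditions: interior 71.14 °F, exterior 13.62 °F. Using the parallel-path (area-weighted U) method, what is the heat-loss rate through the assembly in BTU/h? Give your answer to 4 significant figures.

U_eff = 0.72/21.09 + 0.28/8.151 = 0.034139 + 0.034352 = 0.068491
R_eff = 1/U_eff = 14.6 ft²·°F·h/BTU
Q = 1596 × (71.14 − 13.62) / 14.6 = 6287.6 BTU/h

6288 BTU/h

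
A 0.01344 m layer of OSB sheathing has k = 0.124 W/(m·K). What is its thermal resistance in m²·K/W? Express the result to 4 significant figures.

0.1084 m²·K/W

R = L/k = 0.01344/0.124 = 0.10839 m²·K/W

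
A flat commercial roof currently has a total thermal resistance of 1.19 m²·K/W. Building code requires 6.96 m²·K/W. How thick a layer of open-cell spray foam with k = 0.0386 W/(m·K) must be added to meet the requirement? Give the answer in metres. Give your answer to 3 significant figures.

ΔR = 6.96 − 1.19 = 5.77 m²·K/W
L = ΔR × k = 5.77 × 0.0386 = 0.2227 m

0.223 m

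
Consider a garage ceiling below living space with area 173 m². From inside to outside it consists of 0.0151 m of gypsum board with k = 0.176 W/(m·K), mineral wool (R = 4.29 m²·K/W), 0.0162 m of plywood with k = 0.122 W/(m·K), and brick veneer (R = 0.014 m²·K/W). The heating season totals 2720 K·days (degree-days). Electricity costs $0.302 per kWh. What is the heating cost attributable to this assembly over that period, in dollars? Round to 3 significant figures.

0.0151/0.176 = 0.0858
0.0162/0.122 = 0.1328
R_total = 0.0858 + 4.29 + 0.1328 + 0.014 = 4.523 m²·K/W
E = A × HDD × 24 / R / 1000 = 173 × 2720 × 24 / 4.523 / 1000 = 2497 kWh
Cost = 2497 × 0.302 = $754.1

754 dollars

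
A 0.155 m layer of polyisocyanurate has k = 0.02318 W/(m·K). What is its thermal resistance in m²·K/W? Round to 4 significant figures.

6.687 m²·K/W

R = L/k = 0.155/0.02318 = 6.6868 m²·K/W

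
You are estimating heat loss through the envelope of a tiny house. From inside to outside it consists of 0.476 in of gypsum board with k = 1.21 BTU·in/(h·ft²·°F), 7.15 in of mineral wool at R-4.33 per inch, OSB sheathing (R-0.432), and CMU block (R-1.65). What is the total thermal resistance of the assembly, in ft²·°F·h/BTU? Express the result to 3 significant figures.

0.476/1.21 = 0.3934
7.15 × 4.33 = 30.96
R_total = 0.3934 + 30.96 + 0.432 + 1.65 = 33.43 ft²·°F·h/BTU

33.4 ft²·°F·h/BTU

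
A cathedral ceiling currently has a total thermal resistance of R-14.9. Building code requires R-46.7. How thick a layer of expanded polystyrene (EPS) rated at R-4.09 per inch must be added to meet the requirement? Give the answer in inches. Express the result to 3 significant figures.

ΔR = 46.7 − 14.9 = 31.8 ft²·°F·h/BTU
L = ΔR / (R/in) = 31.8/4.09 = 7.775 in

7.78 in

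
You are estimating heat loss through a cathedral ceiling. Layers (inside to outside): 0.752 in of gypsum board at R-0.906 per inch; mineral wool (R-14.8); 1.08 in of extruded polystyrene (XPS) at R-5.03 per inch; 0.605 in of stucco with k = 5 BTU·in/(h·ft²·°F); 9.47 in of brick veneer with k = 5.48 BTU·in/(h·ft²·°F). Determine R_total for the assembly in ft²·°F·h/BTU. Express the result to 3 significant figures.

22.8 ft²·°F·h/BTU

0.752 × 0.906 = 0.6813
1.08 × 5.03 = 5.432
0.605/5 = 0.121
9.47/5.48 = 1.728
R_total = 0.6813 + 14.8 + 5.432 + 0.121 + 1.728 = 22.76 ft²·°F·h/BTU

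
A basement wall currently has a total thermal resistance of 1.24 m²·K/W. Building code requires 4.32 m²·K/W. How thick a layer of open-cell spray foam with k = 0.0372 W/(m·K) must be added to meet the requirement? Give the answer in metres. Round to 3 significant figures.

0.115 m

ΔR = 4.32 − 1.24 = 3.08 m²·K/W
L = ΔR × k = 3.08 × 0.0372 = 0.1146 m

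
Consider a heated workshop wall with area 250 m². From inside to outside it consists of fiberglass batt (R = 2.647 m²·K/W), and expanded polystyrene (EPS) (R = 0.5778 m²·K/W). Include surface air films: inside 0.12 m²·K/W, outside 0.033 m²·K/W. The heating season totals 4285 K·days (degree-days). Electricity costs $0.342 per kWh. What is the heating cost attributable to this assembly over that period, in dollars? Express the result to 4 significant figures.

R_total = 0.12 + 2.647 + 0.5778 + 0.033 = 3.3778 m²·K/W
E = A × HDD × 24 / R / 1000 = 250 × 4285 × 24 / 3.3778 / 1000 = 7611.5 kWh
Cost = 7611.5 × 0.342 = $2603.1

2603 dollars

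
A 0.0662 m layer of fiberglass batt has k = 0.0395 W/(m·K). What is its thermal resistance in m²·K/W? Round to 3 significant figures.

R = L/k = 0.0662/0.0395 = 1.676 m²·K/W

1.68 m²·K/W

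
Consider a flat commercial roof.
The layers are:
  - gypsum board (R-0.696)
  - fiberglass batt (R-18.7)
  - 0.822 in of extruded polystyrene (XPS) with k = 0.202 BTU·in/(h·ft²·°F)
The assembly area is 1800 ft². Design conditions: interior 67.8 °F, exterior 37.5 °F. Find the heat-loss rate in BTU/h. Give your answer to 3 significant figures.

2320 BTU/h

0.822/0.202 = 4.069
R_total = 0.696 + 18.7 + 4.069 = 23.47 ft²·°F·h/BTU
Q = A·ΔT/R = 1800 × (67.8 − 37.5) / 23.47 = 2324 BTU/h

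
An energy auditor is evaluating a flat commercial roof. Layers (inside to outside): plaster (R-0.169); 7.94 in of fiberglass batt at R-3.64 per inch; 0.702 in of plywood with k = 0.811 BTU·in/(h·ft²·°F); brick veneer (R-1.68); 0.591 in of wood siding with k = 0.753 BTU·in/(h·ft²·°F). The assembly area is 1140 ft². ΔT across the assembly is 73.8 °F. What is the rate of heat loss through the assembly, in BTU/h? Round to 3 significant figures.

7.94 × 3.64 = 28.9
0.702/0.811 = 0.8656
0.591/0.753 = 0.7849
R_total = 0.169 + 28.9 + 0.8656 + 1.68 + 0.7849 = 32.4 ft²·°F·h/BTU
Q = A·ΔT/R = 1140 × 73.8 / 32.4 = 2597 BTU/h

2600 BTU/h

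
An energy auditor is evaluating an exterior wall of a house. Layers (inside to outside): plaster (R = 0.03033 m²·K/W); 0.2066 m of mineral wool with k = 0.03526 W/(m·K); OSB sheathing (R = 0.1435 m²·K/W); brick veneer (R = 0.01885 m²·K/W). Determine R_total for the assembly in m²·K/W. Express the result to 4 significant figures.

0.2066/0.03526 = 5.8593
R_total = 0.03033 + 5.8593 + 0.1435 + 0.01885 = 6.052 m²·K/W

6.052 m²·K/W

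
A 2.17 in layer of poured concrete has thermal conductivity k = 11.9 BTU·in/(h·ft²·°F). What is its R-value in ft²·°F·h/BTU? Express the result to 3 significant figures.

R = L/k = 2.17/11.9 = 0.1824 ft²·°F·h/BTU

0.182 ft²·°F·h/BTU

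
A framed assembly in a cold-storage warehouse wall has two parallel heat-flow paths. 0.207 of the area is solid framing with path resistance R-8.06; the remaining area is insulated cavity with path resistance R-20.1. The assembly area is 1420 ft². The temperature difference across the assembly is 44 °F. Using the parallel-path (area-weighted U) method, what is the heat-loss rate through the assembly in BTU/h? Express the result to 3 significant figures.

4070 BTU/h

U_eff = 0.793/20.1 + 0.207/8.06 = 0.03945 + 0.02568 = 0.06514
R_eff = 1/U_eff = 15.35 ft²·°F·h/BTU
Q = 1420 × 44 / 15.35 = 4070 BTU/h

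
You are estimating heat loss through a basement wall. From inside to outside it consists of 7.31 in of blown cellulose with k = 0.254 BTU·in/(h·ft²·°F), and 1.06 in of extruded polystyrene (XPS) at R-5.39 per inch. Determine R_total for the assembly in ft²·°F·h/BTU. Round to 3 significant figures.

34.5 ft²·°F·h/BTU

7.31/0.254 = 28.78
1.06 × 5.39 = 5.713
R_total = 28.78 + 5.713 = 34.49 ft²·°F·h/BTU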